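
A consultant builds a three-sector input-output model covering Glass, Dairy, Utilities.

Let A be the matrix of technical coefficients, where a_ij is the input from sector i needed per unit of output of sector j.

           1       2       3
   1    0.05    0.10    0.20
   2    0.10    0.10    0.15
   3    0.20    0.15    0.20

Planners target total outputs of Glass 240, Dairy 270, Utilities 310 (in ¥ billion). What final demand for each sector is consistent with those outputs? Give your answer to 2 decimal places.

d_1 = 139.00, d_2 = 172.50, d_3 = 159.50

I − A =
  [   0.95    -0.10    -0.20]
  [  -0.10     0.90    -0.15]
  [  -0.20    -0.15     0.80]
d = (I − A) x:
  d_1 = (+0.95)·240 + (-0.10)·270 + (-0.20)·310 = 139.00
  d_2 = (-0.10)·240 + (+0.90)·270 + (-0.15)·310 = 172.50
  d_3 = (-0.20)·240 + (-0.15)·270 + (+0.80)·310 = 159.50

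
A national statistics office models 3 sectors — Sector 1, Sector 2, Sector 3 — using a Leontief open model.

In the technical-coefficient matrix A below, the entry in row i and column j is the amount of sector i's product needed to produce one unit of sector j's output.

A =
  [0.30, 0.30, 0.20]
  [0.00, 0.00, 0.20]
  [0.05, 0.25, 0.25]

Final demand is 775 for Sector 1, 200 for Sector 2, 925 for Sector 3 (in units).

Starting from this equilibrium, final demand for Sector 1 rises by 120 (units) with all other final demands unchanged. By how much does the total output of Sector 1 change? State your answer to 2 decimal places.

Δx_1 = 176.10

I − A =
  [   0.70    -0.30    -0.20]
  [   0.00     1.00    -0.20]
  [  -0.05    -0.25     0.75]
Cofactors of I−A, C_ij = (−1)^(i+j)·(minor ij) (rows/columns in the sector order above):
  C_11 = (1.00)(0.75) − (-0.20)(-0.25) = 0.7000
  C_12 = −[(0.00)(0.75) − (-0.20)(-0.05)] = 0.0100
  C_13 = (0.00)(-0.25) − (1.00)(-0.05) = 0.0500
  C_21 = −[(-0.30)(0.75) − (-0.20)(-0.25)] = 0.2750
  C_22 = (0.70)(0.75) − (-0.20)(-0.05) = 0.5150
  C_23 = −[(0.70)(-0.25) − (-0.30)(-0.05)] = 0.1900
  C_31 = (-0.30)(-0.20) − (-0.20)(1.00) = 0.2600
  C_32 = −[(0.70)(-0.20) − (-0.20)(0.00)] = 0.1400
  C_33 = (0.70)(1.00) − (-0.30)(0.00) = 0.7000
det(I−A) = Σ_j (I−A)_1j·C_1j = (0.70)(0.7000) + (-0.30)(0.0100) + (-0.20)(0.0500) = 0.4770
adj(I−A) = Cᵀ =
  [ 0.7000   0.2750   0.2600]
  [ 0.0100   0.5150   0.1400]
  [ 0.0500   0.1900   0.7000]
(I − A)⁻¹ = adj(I−A) / det(I−A) ≈
  [   1.4675     0.5765     0.5451]
  [   0.0210     1.0797     0.2935]
  [   0.1048     0.3983     1.4675]
Δx = (I − A)⁻¹ Δd with Δd having +120 in the Sector 1 component and 0 elsewhere.
So Δx_1 = L_11 · (+120), where L_11 = adj(I−A)_11 / det(I−A) = 0.7000 / 0.4770.
Δx_1 = 0.7000 × (+120) / 0.4770 = 84.00 / 0.4770 ≈ 176.10.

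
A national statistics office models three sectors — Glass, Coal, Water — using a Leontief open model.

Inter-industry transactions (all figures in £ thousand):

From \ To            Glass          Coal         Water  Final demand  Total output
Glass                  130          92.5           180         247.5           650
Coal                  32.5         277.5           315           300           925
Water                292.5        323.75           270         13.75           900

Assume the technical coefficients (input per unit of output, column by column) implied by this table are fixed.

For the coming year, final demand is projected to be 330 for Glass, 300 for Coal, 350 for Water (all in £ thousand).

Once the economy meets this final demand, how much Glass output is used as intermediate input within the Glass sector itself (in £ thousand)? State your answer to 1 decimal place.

Technical coefficients a_ij = z_ij / X_j:
  a_GG = 130/650 = 0.20, a_CG = 32.5/650 = 0.05, a_WG = 292.5/650 = 0.45
  a_GC = 92.5/925 = 0.10, a_CC = 277.5/925 = 0.30, a_WC = 323.75/925 = 0.35
  a_GW = 180/900 = 0.20, a_CW = 315/900 = 0.35, a_WW = 270/900 = 0.30
I − A =
  [   0.80    -0.10    -0.20]
  [  -0.05     0.70    -0.35]
  [  -0.45    -0.35     0.70]
Cofactors of I−A, C_ij = (−1)^(i+j)·(minor ij) (rows/columns in the sector order above):
  C_11 = (0.70)(0.70) − (-0.35)(-0.35) = 0.3675
  C_12 = −[(-0.05)(0.70) − (-0.35)(-0.45)] = 0.1925
  C_13 = (-0.05)(-0.35) − (0.70)(-0.45) = 0.3325
  C_21 = −[(-0.10)(0.70) − (-0.20)(-0.35)] = 0.1400
  C_22 = (0.80)(0.70) − (-0.20)(-0.45) = 0.4700
  C_23 = −[(0.80)(-0.35) − (-0.10)(-0.45)] = 0.3250
  C_31 = (-0.10)(-0.35) − (-0.20)(0.70) = 0.1750
  C_32 = −[(0.80)(-0.35) − (-0.20)(-0.05)] = 0.2900
  C_33 = (0.80)(0.70) − (-0.10)(-0.05) = 0.5550
det(I−A) = Σ_j (I−A)_1j·C_1j = (0.80)(0.3675) + (-0.10)(0.1925) + (-0.20)(0.3325) = 0.20825
adj(I−A) = Cᵀ =
  [ 0.3675   0.1400   0.1750]
  [ 0.1925   0.4700   0.2900]
  [ 0.3325   0.3250   0.5550]
(I − A)⁻¹ = adj(I−A) / det(I−A) ≈
  [   1.7647     0.6723     0.8403]
  [   0.9244     2.2569     1.3926]
  [   1.5966     1.5606     2.6651]
First solve x = (I − A)⁻¹ d = adj(I−A)·d / det(I−A); in particular x_G = (0.3675·330 + 0.1400·300 + 0.1750·350) / 0.20825 = 224.525 / 0.20825 ≈ 1078.151.
Intermediate flow from G to G: z_GG = a_GG · x_G = 0.20 × 224.525 / 0.20825 = 44.905 / 0.20825 ≈ 215.6.

z_GG = 215.6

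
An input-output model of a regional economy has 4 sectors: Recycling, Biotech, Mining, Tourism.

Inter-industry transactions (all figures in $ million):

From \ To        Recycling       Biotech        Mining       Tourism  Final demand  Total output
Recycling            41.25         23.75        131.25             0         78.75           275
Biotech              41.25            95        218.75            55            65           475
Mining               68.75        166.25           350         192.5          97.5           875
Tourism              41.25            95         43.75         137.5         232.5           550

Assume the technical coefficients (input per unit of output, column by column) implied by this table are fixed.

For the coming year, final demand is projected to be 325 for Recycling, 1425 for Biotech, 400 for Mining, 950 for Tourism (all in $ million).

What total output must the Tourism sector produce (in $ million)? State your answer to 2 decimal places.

Technical coefficients a_ij = z_ij / X_j:
  a_RR = 41.25/275 = 0.15, a_BR = 41.25/275 = 0.15, a_MR = 68.75/275 = 0.25, a_TR = 41.25/275 = 0.15
  a_RB = 23.75/475 = 0.05, a_BB = 95/475 = 0.20, a_MB = 166.25/475 = 0.35, a_TB = 95/475 = 0.20
  a_RM = 131.25/875 = 0.15, a_BM = 218.75/875 = 0.25, a_MM = 350/875 = 0.40, a_TM = 43.75/875 = 0.05
  a_RT = 0/550 = 0.00, a_BT = 55/550 = 0.10, a_MT = 192.5/550 = 0.35, a_TT = 137.5/550 = 0.25
I − A =
  [   0.85    -0.05    -0.15     0.00]
  [  -0.15     0.80    -0.25    -0.10]
  [  -0.25    -0.35     0.60    -0.35]
  [  -0.15    -0.20    -0.05     0.75]
Compute the cofactors C_ij = (−1)^(i+j)·(3×3 minor ij) of I−A; the adjugate is their transpose:
adj(I−A) = Cᵀ =
  [ 0.249125   0.071500   0.096625   0.054625]
  [ 0.135125   0.331625   0.182750   0.129500]
  [ 0.242125   0.294625   0.486625   0.266375]
  [ 0.102000   0.122375   0.100500   0.288125]
det(I−A) = Σ_j (I−A)_1j·C_1j = (0.85)(0.249125) + (-0.05)(0.135125) + (-0.15)(0.242125) + (0.00)(0.102000) = 0.16868125
(I − A)⁻¹ = adj(I−A) / det(I−A) ≈
  [   1.4769     0.4239     0.5728     0.3238]
  [   0.8011     1.9660     1.0834     0.7677]
  [   1.4354     1.7466     2.8849     1.5792]
  [   0.6047     0.7255     0.5958     1.7081]
x = (I − A)⁻¹ d = adj(I−A)·d / det(I−A), with det(I−A) = 0.16868125:
  x_R = (0.249125·325 + 0.071500·1425 + 0.096625·400 + 0.054625·950) / 0.16868125 = 273.396875 / 0.16868125 ≈ 1620.79
  x_B = (0.135125·325 + 0.331625·1425 + 0.182750·400 + 0.129500·950) / 0.16868125 = 712.60625 / 0.16868125 ≈ 4224.57
  x_M = (0.242125·325 + 0.294625·1425 + 0.486625·400 + 0.266375·950) / 0.16868125 = 946.2375 / 0.16868125 ≈ 5609.62
  x_T = (0.102000·325 + 0.122375·1425 + 0.100500·400 + 0.288125·950) / 0.16868125 = 521.453125 / 0.16868125 ≈ 3091.35

x_T = 3091.35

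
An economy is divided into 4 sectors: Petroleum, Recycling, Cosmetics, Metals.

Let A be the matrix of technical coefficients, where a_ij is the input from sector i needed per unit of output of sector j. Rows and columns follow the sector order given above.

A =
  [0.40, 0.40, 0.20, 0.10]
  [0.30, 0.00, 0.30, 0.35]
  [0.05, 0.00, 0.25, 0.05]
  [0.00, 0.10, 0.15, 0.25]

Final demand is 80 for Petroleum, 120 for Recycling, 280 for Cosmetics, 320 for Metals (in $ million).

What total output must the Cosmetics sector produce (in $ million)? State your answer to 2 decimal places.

I − A =
  [   0.60    -0.40    -0.20    -0.10]
  [  -0.30     1.00    -0.30    -0.35]
  [  -0.05     0.00     0.75    -0.05]
  [   0.00    -0.10    -0.15     0.75]
Compute the cofactors C_ij = (−1)^(i+j)·(3×3 minor ij) of I−A; the adjugate is their transpose:
adj(I−A) = Cᵀ =
  [ 0.527250   0.230500   0.272000   0.196000]
  [ 0.180375   0.324750   0.216000   0.190000]
  [ 0.037250   0.018500   0.336000   0.036000]
  [ 0.031500   0.047000   0.096000   0.344000]
det(I−A) = Σ_j (I−A)_1j·C_1j = (0.60)(0.527250) + (-0.40)(0.180375) + (-0.20)(0.037250) + (-0.10)(0.031500) = 0.2336
(I − A)⁻¹ = adj(I−A) / det(I−A) ≈
  [   2.2571     0.9867     1.1644     0.8390]
  [   0.7722     1.3902     0.9247     0.8134]
  [   0.1595     0.0792     1.4384     0.1541]
  [   0.1348     0.2012     0.4110     1.4726]
x = (I − A)⁻¹ d = adj(I−A)·d / det(I−A), with det(I−A) = 0.2336:
  x_1 = (0.527250·80 + 0.230500·120 + 0.272000·280 + 0.196000·320) / 0.2336 = 208.72 / 0.2336 ≈ 893.49
  x_2 = (0.180375·80 + 0.324750·120 + 0.216000·280 + 0.190000·320) / 0.2336 = 174.68 / 0.2336 ≈ 747.77
  x_3 = (0.037250·80 + 0.018500·120 + 0.336000·280 + 0.036000·320) / 0.2336 = 110.80 / 0.2336 ≈ 474.32
  x_4 = (0.031500·80 + 0.047000·120 + 0.096000·280 + 0.344000·320) / 0.2336 = 145.12 / 0.2336 ≈ 621.23

x_3 = 474.32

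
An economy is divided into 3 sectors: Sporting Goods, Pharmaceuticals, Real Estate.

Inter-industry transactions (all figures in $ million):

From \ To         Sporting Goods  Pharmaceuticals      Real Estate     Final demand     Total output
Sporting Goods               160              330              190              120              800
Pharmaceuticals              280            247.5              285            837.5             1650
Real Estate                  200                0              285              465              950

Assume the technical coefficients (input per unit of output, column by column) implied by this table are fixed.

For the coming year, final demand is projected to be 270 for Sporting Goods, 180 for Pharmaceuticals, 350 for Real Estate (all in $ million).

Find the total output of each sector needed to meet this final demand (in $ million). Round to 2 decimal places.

Technical coefficients a_ij = z_ij / X_j:
  a_11 = 160/800 = 0.20, a_21 = 280/800 = 0.35, a_31 = 200/800 = 0.25
  a_12 = 330/1650 = 0.20, a_22 = 247.5/1650 = 0.15, a_32 = 0/1650 = 0.00
  a_13 = 190/950 = 0.20, a_23 = 285/950 = 0.30, a_33 = 285/950 = 0.30
I − A =
  [   0.80    -0.20    -0.20]
  [  -0.35     0.85    -0.30]
  [  -0.25     0.00     0.70]
Cofactors of I−A, C_ij = (−1)^(i+j)·(minor ij) (rows/columns in the sector order above):
  C_11 = (0.85)(0.70) − (-0.30)(0.00) = 0.5950
  C_12 = −[(-0.35)(0.70) − (-0.30)(-0.25)] = 0.3200
  C_13 = (-0.35)(0.00) − (0.85)(-0.25) = 0.2125
  C_21 = −[(-0.20)(0.70) − (-0.20)(0.00)] = 0.1400
  C_22 = (0.80)(0.70) − (-0.20)(-0.25) = 0.5100
  C_23 = −[(0.80)(0.00) − (-0.20)(-0.25)] = 0.0500
  C_31 = (-0.20)(-0.30) − (-0.20)(0.85) = 0.2300
  C_32 = −[(0.80)(-0.30) − (-0.20)(-0.35)] = 0.3100
  C_33 = (0.80)(0.85) − (-0.20)(-0.35) = 0.6100
det(I−A) = Σ_j (I−A)_1j·C_1j = (0.80)(0.5950) + (-0.20)(0.3200) + (-0.20)(0.2125) = 0.3695
adj(I−A) = Cᵀ =
  [ 0.5950   0.1400   0.2300]
  [ 0.3200   0.5100   0.3100]
  [ 0.2125   0.0500   0.6100]
(I − A)⁻¹ = adj(I−A) / det(I−A) ≈
  [   1.6103     0.3789     0.6225]
  [   0.8660     1.3802     0.8390]
  [   0.5751     0.1353     1.6509]
x = (I − A)⁻¹ d = adj(I−A)·d / det(I−A), with det(I−A) = 0.3695:
  x_1 = (0.5950·270 + 0.1400·180 + 0.2300·350) / 0.3695 = 266.35 / 0.3695 ≈ 720.84
  x_2 = (0.3200·270 + 0.5100·180 + 0.3100·350) / 0.3695 = 286.70 / 0.3695 ≈ 775.91
  x_3 = (0.2125·270 + 0.0500·180 + 0.6100·350) / 0.3695 = 279.875 / 0.3695 ≈ 757.44

x_1 = 720.84, x_2 = 775.91, x_3 = 757.44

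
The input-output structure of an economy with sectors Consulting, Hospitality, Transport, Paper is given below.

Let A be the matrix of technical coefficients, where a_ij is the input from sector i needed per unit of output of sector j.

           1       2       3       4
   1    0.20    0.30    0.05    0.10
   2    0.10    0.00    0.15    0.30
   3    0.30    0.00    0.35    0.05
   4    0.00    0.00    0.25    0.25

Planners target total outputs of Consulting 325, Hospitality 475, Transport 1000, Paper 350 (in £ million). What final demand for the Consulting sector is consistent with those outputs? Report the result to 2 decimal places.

d_1 = 32.50

I − A =
  [   0.80    -0.30    -0.05    -0.10]
  [  -0.10     1.00    -0.15    -0.30]
  [  -0.30     0.00     0.65    -0.05]
  [   0.00     0.00    -0.25     0.75]
d = (I − A) x:
  d_1 = (+0.80)·325 + (-0.30)·475 + (-0.05)·1000 + (-0.10)·350 = 32.50
  d_2 = (-0.10)·325 + (+1.00)·475 + (-0.15)·1000 + (-0.30)·350 = 187.50
  d_3 = (-0.30)·325 + (+0.00)·475 + (+0.65)·1000 + (-0.05)·350 = 535.00
  d_4 = (+0.00)·325 + (+0.00)·475 + (-0.25)·1000 + (+0.75)·350 = 12.50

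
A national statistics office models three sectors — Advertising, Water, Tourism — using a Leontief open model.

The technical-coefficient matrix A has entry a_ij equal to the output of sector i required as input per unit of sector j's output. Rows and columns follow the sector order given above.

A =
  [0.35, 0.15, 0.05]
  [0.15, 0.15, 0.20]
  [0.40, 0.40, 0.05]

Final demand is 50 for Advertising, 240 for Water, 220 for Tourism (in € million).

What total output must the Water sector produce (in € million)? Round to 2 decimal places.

x_W = 440.46

I − A =
  [   0.65    -0.15    -0.05]
  [  -0.15     0.85    -0.20]
  [  -0.40    -0.40     0.95]
Cofactors of I−A, C_ij = (−1)^(i+j)·(minor ij) (rows/columns in the sector order above):
  C_11 = (0.85)(0.95) − (-0.20)(-0.40) = 0.7275
  C_12 = −[(-0.15)(0.95) − (-0.20)(-0.40)] = 0.2225
  C_13 = (-0.15)(-0.40) − (0.85)(-0.40) = 0.4000
  C_21 = −[(-0.15)(0.95) − (-0.05)(-0.40)] = 0.1625
  C_22 = (0.65)(0.95) − (-0.05)(-0.40) = 0.5975
  C_23 = −[(0.65)(-0.40) − (-0.15)(-0.40)] = 0.3200
  C_31 = (-0.15)(-0.20) − (-0.05)(0.85) = 0.0725
  C_32 = −[(0.65)(-0.20) − (-0.05)(-0.15)] = 0.1375
  C_33 = (0.65)(0.85) − (-0.15)(-0.15) = 0.5300
det(I−A) = Σ_j (I−A)_1j·C_1j = (0.65)(0.7275) + (-0.15)(0.2225) + (-0.05)(0.4000) = 0.4195
adj(I−A) = Cᵀ =
  [ 0.7275   0.1625   0.0725]
  [ 0.2225   0.5975   0.1375]
  [ 0.4000   0.3200   0.5300]
(I − A)⁻¹ = adj(I−A) / det(I−A) ≈
  [   1.7342     0.3874     0.1728]
  [   0.5304     1.4243     0.3278]
  [   0.9535     0.7628     1.2634]
x = (I − A)⁻¹ d = adj(I−A)·d / det(I−A), with det(I−A) = 0.4195:
  x_A = (0.7275·50 + 0.1625·240 + 0.0725·220) / 0.4195 = 91.325 / 0.4195 ≈ 217.70
  x_W = (0.2225·50 + 0.5975·240 + 0.1375·220) / 0.4195 = 184.775 / 0.4195 ≈ 440.46
  x_T = (0.4000·50 + 0.3200·240 + 0.5300·220) / 0.4195 = 213.40 / 0.4195 ≈ 508.70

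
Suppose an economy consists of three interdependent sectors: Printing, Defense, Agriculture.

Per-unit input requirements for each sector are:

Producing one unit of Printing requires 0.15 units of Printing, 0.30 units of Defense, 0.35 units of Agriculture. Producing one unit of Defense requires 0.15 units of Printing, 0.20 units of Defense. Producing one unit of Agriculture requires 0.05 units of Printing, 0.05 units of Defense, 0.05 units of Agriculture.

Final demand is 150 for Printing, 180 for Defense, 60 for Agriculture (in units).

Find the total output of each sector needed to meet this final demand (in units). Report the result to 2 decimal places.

x_1 = 242.91, x_2 = 325.63, x_3 = 152.65

I − A =
  [   0.85    -0.15    -0.05]
  [  -0.30     0.80    -0.05]
  [  -0.35     0.00     0.95]
Cofactors of I−A, C_ij = (−1)^(i+j)·(minor ij) (rows/columns in the sector order above):
  C_11 = (0.80)(0.95) − (-0.05)(0.00) = 0.7600
  C_12 = −[(-0.30)(0.95) − (-0.05)(-0.35)] = 0.3025
  C_13 = (-0.30)(0.00) − (0.80)(-0.35) = 0.2800
  C_21 = −[(-0.15)(0.95) − (-0.05)(0.00)] = 0.1425
  C_22 = (0.85)(0.95) − (-0.05)(-0.35) = 0.7900
  C_23 = −[(0.85)(0.00) − (-0.15)(-0.35)] = 0.0525
  C_31 = (-0.15)(-0.05) − (-0.05)(0.80) = 0.0475
  C_32 = −[(0.85)(-0.05) − (-0.05)(-0.30)] = 0.0575
  C_33 = (0.85)(0.80) − (-0.15)(-0.30) = 0.6350
det(I−A) = Σ_j (I−A)_1j·C_1j = (0.85)(0.7600) + (-0.15)(0.3025) + (-0.05)(0.2800) = 0.586625
adj(I−A) = Cᵀ =
  [ 0.7600   0.1425   0.0475]
  [ 0.3025   0.7900   0.0575]
  [ 0.2800   0.0525   0.6350]
(I − A)⁻¹ = adj(I−A) / det(I−A) ≈
  [   1.2955     0.2429     0.0810]
  [   0.5157     1.3467     0.0980]
  [   0.4773     0.0895     1.0825]
x = (I − A)⁻¹ d = adj(I−A)·d / det(I−A), with det(I−A) = 0.586625:
  x_1 = (0.7600·150 + 0.1425·180 + 0.0475·60) / 0.586625 = 142.50 / 0.586625 ≈ 242.91
  x_2 = (0.3025·150 + 0.7900·180 + 0.0575·60) / 0.586625 = 191.025 / 0.586625 ≈ 325.63
  x_3 = (0.2800·150 + 0.0525·180 + 0.6350·60) / 0.586625 = 89.55 / 0.586625 ≈ 152.65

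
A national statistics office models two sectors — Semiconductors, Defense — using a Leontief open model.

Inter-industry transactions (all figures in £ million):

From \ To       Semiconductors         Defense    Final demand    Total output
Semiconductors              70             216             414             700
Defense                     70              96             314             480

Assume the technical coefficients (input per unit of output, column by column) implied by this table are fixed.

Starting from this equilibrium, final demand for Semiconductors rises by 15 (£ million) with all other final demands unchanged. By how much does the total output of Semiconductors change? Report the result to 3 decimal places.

Δx_S = 17.778

Technical coefficients a_ij = z_ij / X_j:
  a_SS = 70/700 = 0.10, a_DS = 70/700 = 0.10
  a_SD = 216/480 = 0.45, a_DD = 96/480 = 0.20
I − A =
  [   0.90    -0.45]
  [  -0.10     0.80]
det(I−A) = (0.90)(0.80) − (-0.45)(-0.10) = 0.6750
adj(I−A) = [[0.80, 0.45], [0.10, 0.90]]
(I − A)⁻¹ = adj(I−A) / det(I−A) ≈
  [   1.1852     0.6667]
  [   0.1481     1.3333]
Δx = (I − A)⁻¹ Δd with Δd having +15 in the Semiconductors component and 0 elsewhere.
So Δx_S = L_SS · (+15), where L_SS = adj(I−A)_SS / det(I−A) = 0.80 / 0.6750.
Δx_S = 0.80 × (+15) / 0.6750 = 12.00 / 0.6750 ≈ 17.778.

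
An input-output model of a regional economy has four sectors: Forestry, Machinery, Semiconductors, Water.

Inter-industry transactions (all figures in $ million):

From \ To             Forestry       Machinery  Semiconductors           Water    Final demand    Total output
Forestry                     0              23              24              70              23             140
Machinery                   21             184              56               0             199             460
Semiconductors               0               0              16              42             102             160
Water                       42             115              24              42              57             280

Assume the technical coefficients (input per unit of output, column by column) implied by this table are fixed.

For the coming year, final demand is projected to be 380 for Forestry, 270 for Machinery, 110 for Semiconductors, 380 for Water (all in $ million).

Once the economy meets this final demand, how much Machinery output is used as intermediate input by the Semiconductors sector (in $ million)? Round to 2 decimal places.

z_23 = 99.98

Technical coefficients a_ij = z_ij / X_j:
  a_11 = 0/140 = 0.00, a_21 = 21/140 = 0.15, a_31 = 0/140 = 0.00, a_41 = 42/140 = 0.30
  a_12 = 23/460 = 0.05, a_22 = 184/460 = 0.40, a_32 = 0/460 = 0.00, a_42 = 115/460 = 0.25
  a_13 = 24/160 = 0.15, a_23 = 56/160 = 0.35, a_33 = 16/160 = 0.10, a_43 = 24/160 = 0.15
  a_14 = 70/280 = 0.25, a_24 = 0/280 = 0.00, a_34 = 42/280 = 0.15, a_44 = 42/280 = 0.15
I − A =
  [   1.00    -0.05    -0.15    -0.25]
  [  -0.15     0.60    -0.35     0.00]
  [   0.00     0.00     0.90    -0.15]
  [  -0.30    -0.25    -0.15     0.85]
Compute the cofactors C_ij = (−1)^(i+j)·(3×3 minor ij) of I−A; the adjugate is their transpose:
adj(I−A) = Cᵀ =
  [ 0.432375   0.099000   0.135750   0.151125]
  [ 0.127125   0.668250   0.296000   0.089625]
  [ 0.032625   0.039750   0.449250   0.088875]
  [ 0.195750   0.238500   0.214250   0.533250]
det(I−A) = Σ_j (I−A)_1j·C_1j = (1.00)(0.432375) + (-0.05)(0.127125) + (-0.15)(0.032625) + (-0.25)(0.195750) = 0.3721875
(I − A)⁻¹ = adj(I−A) / det(I−A) ≈
  [   1.1617     0.2660     0.3647     0.4060]
  [   0.3416     1.7955     0.7953     0.2408]
  [   0.0877     0.1068     1.2071     0.2388]
  [   0.5259     0.6408     0.5757     1.4327]
First solve x = (I − A)⁻¹ d = adj(I−A)·d / det(I−A); in particular x_3 = (0.032625·380 + 0.039750·270 + 0.449250·110 + 0.088875·380) / 0.3721875 = 106.32 / 0.3721875 ≈ 285.6625.
Intermediate flow from 2 to 3: z_23 = a_23 · x_3 = 0.35 × 106.32 / 0.3721875 = 37.212 / 0.3721875 ≈ 99.98.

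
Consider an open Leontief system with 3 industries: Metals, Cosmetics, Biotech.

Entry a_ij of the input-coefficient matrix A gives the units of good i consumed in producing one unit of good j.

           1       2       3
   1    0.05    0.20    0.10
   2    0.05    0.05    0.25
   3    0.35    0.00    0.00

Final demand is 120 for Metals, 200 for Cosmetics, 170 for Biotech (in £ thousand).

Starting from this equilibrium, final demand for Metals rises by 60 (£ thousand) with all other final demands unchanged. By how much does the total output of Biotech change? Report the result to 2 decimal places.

Δx_3 = 23.70

I − A =
  [   0.95    -0.20    -0.10]
  [  -0.05     0.95    -0.25]
  [  -0.35     0.00     1.00]
Cofactors of I−A, C_ij = (−1)^(i+j)·(minor ij) (rows/columns in the sector order above):
  C_11 = (0.95)(1.00) − (-0.25)(0.00) = 0.9500
  C_12 = −[(-0.05)(1.00) − (-0.25)(-0.35)] = 0.1375
  C_13 = (-0.05)(0.00) − (0.95)(-0.35) = 0.3325
  C_21 = −[(-0.20)(1.00) − (-0.10)(0.00)] = 0.2000
  C_22 = (0.95)(1.00) − (-0.10)(-0.35) = 0.9150
  C_23 = −[(0.95)(0.00) − (-0.20)(-0.35)] = 0.0700
  C_31 = (-0.20)(-0.25) − (-0.10)(0.95) = 0.1450
  C_32 = −[(0.95)(-0.25) − (-0.10)(-0.05)] = 0.2425
  C_33 = (0.95)(0.95) − (-0.20)(-0.05) = 0.8925
det(I−A) = Σ_j (I−A)_1j·C_1j = (0.95)(0.9500) + (-0.20)(0.1375) + (-0.10)(0.3325) = 0.84175
adj(I−A) = Cᵀ =
  [ 0.9500   0.2000   0.1450]
  [ 0.1375   0.9150   0.2425]
  [ 0.3325   0.0700   0.8925]
(I − A)⁻¹ = adj(I−A) / det(I−A) ≈
  [   1.1286     0.2376     0.1723]
  [   0.1634     1.0870     0.2881]
  [   0.3950     0.0832     1.0603]
Δx = (I − A)⁻¹ Δd with Δd having +60 in the Metals component and 0 elsewhere.
So Δx_3 = L_31 · (+60), where L_31 = adj(I−A)_31 / det(I−A) = 0.3325 / 0.84175.
Δx_3 = 0.3325 × (+60) / 0.84175 = 19.95 / 0.84175 ≈ 23.70.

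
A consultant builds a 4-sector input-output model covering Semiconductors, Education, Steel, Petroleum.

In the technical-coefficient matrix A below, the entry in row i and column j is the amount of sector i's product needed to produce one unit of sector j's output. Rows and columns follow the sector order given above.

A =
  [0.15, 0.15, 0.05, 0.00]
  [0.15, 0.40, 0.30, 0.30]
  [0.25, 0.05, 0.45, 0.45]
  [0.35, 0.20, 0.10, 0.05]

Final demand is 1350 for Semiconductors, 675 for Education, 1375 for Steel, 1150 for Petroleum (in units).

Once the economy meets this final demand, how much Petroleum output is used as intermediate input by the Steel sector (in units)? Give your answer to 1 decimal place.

z_43 = 995.4

I − A =
  [   0.85    -0.15    -0.05     0.00]
  [  -0.15     0.60    -0.30    -0.30]
  [  -0.25    -0.05     0.55    -0.45]
  [  -0.35    -0.20    -0.10     0.95]
Compute the cofactors C_ij = (−1)^(i+j)·(3×3 minor ij) of I−A; the adjugate is their transpose:
adj(I−A) = Cᵀ =
  [ 0.210750   0.078500   0.072750   0.059250]
  [ 0.255375   0.386125   0.280125   0.254625]
  [ 0.247875   0.176125   0.396375   0.243375]
  [ 0.157500   0.128750   0.127500   0.236250]
det(I−A) = Σ_j (I−A)_1j·C_1j = (0.85)(0.210750) + (-0.15)(0.255375) + (-0.05)(0.247875) + (0.00)(0.157500) = 0.1284375
(I − A)⁻¹ = adj(I−A) / det(I−A) ≈
  [   1.6409     0.6112     0.5664     0.4613]
  [   1.9883     3.0063     2.1810     1.9825]
  [   1.9299     1.3713     3.0861     1.8949]
  [   1.2263     1.0024     0.9927     1.8394]
First solve x = (I − A)⁻¹ d = adj(I−A)·d / det(I−A); in particular x_3 = (0.247875·1350 + 0.176125·675 + 0.396375·1375 + 0.243375·1150) / 0.1284375 = 1278.4125 / 0.1284375 ≈ 9953.577.
Intermediate flow from 4 to 3: z_43 = a_43 · x_3 = 0.10 × 1278.4125 / 0.1284375 = 127.84125 / 0.1284375 ≈ 995.4.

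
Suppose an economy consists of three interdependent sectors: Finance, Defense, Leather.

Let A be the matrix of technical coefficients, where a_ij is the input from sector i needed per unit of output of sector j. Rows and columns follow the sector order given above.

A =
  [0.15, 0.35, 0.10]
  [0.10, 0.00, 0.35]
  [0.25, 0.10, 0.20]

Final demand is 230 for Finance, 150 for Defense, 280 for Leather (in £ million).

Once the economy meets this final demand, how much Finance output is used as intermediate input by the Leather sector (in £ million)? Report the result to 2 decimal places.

z_13 = 55.49

I − A =
  [   0.85    -0.35    -0.10]
  [  -0.10     1.00    -0.35]
  [  -0.25    -0.10     0.80]
Cofactors of I−A, C_ij = (−1)^(i+j)·(minor ij) (rows/columns in the sector order above):
  C_11 = (1.00)(0.80) − (-0.35)(-0.10) = 0.7650
  C_12 = −[(-0.10)(0.80) − (-0.35)(-0.25)] = 0.1675
  C_13 = (-0.10)(-0.10) − (1.00)(-0.25) = 0.2600
  C_21 = −[(-0.35)(0.80) − (-0.10)(-0.10)] = 0.2900
  C_22 = (0.85)(0.80) − (-0.10)(-0.25) = 0.6550
  C_23 = −[(0.85)(-0.10) − (-0.35)(-0.25)] = 0.1725
  C_31 = (-0.35)(-0.35) − (-0.10)(1.00) = 0.2225
  C_32 = −[(0.85)(-0.35) − (-0.10)(-0.10)] = 0.3075
  C_33 = (0.85)(1.00) − (-0.35)(-0.10) = 0.8150
det(I−A) = Σ_j (I−A)_1j·C_1j = (0.85)(0.7650) + (-0.35)(0.1675) + (-0.10)(0.2600) = 0.565625
adj(I−A) = Cᵀ =
  [ 0.7650   0.2900   0.2225]
  [ 0.1675   0.6550   0.3075]
  [ 0.2600   0.1725   0.8150]
(I − A)⁻¹ = adj(I−A) / det(I−A) ≈
  [   1.3525     0.5127     0.3934]
  [   0.2961     1.1580     0.5436]
  [   0.4597     0.3050     1.4409]
First solve x = (I − A)⁻¹ d = adj(I−A)·d / det(I−A); in particular x_3 = (0.2600·230 + 0.1725·150 + 0.8150·280) / 0.565625 = 313.875 / 0.565625 ≈ 554.9171.
Intermediate flow from 1 to 3: z_13 = a_13 · x_3 = 0.10 × 313.875 / 0.565625 = 31.3875 / 0.565625 ≈ 55.49.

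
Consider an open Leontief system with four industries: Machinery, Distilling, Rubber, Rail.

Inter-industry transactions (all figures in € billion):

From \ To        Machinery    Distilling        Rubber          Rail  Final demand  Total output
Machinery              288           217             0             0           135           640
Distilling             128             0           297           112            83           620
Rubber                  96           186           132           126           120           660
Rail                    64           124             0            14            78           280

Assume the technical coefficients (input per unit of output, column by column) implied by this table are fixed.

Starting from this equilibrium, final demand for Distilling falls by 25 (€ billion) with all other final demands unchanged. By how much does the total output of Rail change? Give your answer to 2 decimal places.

Technical coefficients a_ij = z_ij / X_j:
  a_11 = 288/640 = 0.45, a_21 = 128/640 = 0.20, a_31 = 96/640 = 0.15, a_41 = 64/640 = 0.10
  a_12 = 217/620 = 0.35, a_22 = 0/620 = 0.00, a_32 = 186/620 = 0.30, a_42 = 124/620 = 0.20
  a_13 = 0/660 = 0.00, a_23 = 297/660 = 0.45, a_33 = 132/660 = 0.20, a_43 = 0/660 = 0.00
  a_14 = 0/280 = 0.00, a_24 = 112/280 = 0.40, a_34 = 126/280 = 0.45, a_44 = 14/280 = 0.05
I − A =
  [   0.55    -0.35     0.00     0.00]
  [  -0.20     1.00    -0.45    -0.40]
  [  -0.15    -0.30     0.80    -0.45]
  [  -0.10    -0.20     0.00     0.95]
Compute the cofactors C_ij = (−1)^(i+j)·(3×3 minor ij) of I−A; the adjugate is their transpose:
adj(I−A) = Cᵀ =
  [ 0.527250   0.266000   0.149625   0.182875]
  [ 0.268375   0.418000   0.235125   0.287375]
  [ 0.262500   0.271875   0.398000   0.303000]
  [ 0.112000   0.116000   0.065250   0.286125]
det(I−A) = Σ_j (I−A)_1j·C_1j = (0.55)(0.527250) + (-0.35)(0.268375) + (0.00)(0.262500) + (0.00)(0.112000) = 0.19605625
(I − A)⁻¹ = adj(I−A) / det(I−A) ≈
  [   2.6893     1.3568     0.7632     0.9328]
  [   1.3689     2.1320     1.1993     1.4658]
  [   1.3389     1.3867     2.0300     1.5455]
  [   0.5713     0.5917     0.3328     1.4594]
Δx = (I − A)⁻¹ Δd with Δd having -25 in the Distilling component and 0 elsewhere.
So Δx_4 = L_42 · (-25), where L_42 = adj(I−A)_42 / det(I−A) = 0.116000 / 0.19605625.
Δx_4 = 0.116000 × (-25) / 0.19605625 = -2.90 / 0.19605625 ≈ -14.79.

Δx_4 = -14.79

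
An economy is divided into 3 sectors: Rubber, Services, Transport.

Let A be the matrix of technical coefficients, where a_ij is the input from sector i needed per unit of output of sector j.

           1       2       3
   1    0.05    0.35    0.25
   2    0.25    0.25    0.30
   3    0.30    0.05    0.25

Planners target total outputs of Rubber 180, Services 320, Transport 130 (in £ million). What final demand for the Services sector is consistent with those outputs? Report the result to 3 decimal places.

d_2 = 156.000

I − A =
  [   0.95    -0.35    -0.25]
  [  -0.25     0.75    -0.30]
  [  -0.30    -0.05     0.75]
d = (I − A) x:
  d_1 = (+0.95)·180 + (-0.35)·320 + (-0.25)·130 = 26.500
  d_2 = (-0.25)·180 + (+0.75)·320 + (-0.30)·130 = 156.000
  d_3 = (-0.30)·180 + (-0.05)·320 + (+0.75)·130 = 27.500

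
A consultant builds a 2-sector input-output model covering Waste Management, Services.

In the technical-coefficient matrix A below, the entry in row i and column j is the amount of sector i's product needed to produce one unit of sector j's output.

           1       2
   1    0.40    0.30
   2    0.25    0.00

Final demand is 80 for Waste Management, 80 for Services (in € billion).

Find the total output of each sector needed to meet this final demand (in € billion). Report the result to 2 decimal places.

I − A =
  [   0.60    -0.30]
  [  -0.25     1.00]
det(I−A) = (0.60)(1.00) − (-0.30)(-0.25) = 0.5250
adj(I−A) = [[1.00, 0.30], [0.25, 0.60]]
(I − A)⁻¹ = adj(I−A) / det(I−A) ≈
  [   1.9048     0.5714]
  [   0.4762     1.1429]
x = (I − A)⁻¹ d = adj(I−A)·d / det(I−A), with det(I−A) = 0.5250:
  x_1 = (1.00·80 + 0.30·80) / 0.5250 = 104.00 / 0.5250 ≈ 198.10
  x_2 = (0.25·80 + 0.60·80) / 0.5250 = 68.00 / 0.5250 ≈ 129.52

x_1 = 198.10, x_2 = 129.52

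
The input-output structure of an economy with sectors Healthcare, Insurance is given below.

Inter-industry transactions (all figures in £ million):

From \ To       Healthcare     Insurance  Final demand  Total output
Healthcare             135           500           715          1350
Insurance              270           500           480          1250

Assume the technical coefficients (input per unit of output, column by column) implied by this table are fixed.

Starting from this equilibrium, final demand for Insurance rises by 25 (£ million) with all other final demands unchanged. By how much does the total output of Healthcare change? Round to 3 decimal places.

Δx_H = 21.739

Technical coefficients a_ij = z_ij / X_j:
  a_HH = 135/1350 = 0.10, a_IH = 270/1350 = 0.20
  a_HI = 500/1250 = 0.40, a_II = 500/1250 = 0.40
I − A =
  [   0.90    -0.40]
  [  -0.20     0.60]
det(I−A) = (0.90)(0.60) − (-0.40)(-0.20) = 0.4600
adj(I−A) = [[0.60, 0.40], [0.20, 0.90]]
(I − A)⁻¹ = adj(I−A) / det(I−A) ≈
  [   1.3043     0.8696]
  [   0.4348     1.9565]
Δx = (I − A)⁻¹ Δd with Δd having +25 in the Insurance component and 0 elsewhere.
So Δx_H = L_HI · (+25), where L_HI = adj(I−A)_HI / det(I−A) = 0.40 / 0.4600.
Δx_H = 0.40 × (+25) / 0.4600 = 10.00 / 0.4600 ≈ 21.739.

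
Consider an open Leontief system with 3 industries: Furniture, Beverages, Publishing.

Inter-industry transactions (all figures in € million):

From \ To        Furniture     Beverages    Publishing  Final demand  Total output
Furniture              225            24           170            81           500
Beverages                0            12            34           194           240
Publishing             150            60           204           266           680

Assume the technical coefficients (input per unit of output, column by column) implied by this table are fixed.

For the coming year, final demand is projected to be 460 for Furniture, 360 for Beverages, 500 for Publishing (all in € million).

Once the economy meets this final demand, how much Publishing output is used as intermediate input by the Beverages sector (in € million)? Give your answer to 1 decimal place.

Technical coefficients a_ij = z_ij / X_j:
  a_FF = 225/500 = 0.45, a_BF = 0/500 = 0.00, a_PF = 150/500 = 0.30
  a_FB = 24/240 = 0.10, a_BB = 12/240 = 0.05, a_PB = 60/240 = 0.25
  a_FP = 170/680 = 0.25, a_BP = 34/680 = 0.05, a_PP = 204/680 = 0.30
I − A =
  [   0.55    -0.10    -0.25]
  [   0.00     0.95    -0.05]
  [  -0.30    -0.25     0.70]
Cofactors of I−A, C_ij = (−1)^(i+j)·(minor ij) (rows/columns in the sector order above):
  C_11 = (0.95)(0.70) − (-0.05)(-0.25) = 0.6525
  C_12 = −[(0.00)(0.70) − (-0.05)(-0.30)] = 0.0150
  C_13 = (0.00)(-0.25) − (0.95)(-0.30) = 0.2850
  C_21 = −[(-0.10)(0.70) − (-0.25)(-0.25)] = 0.1325
  C_22 = (0.55)(0.70) − (-0.25)(-0.30) = 0.3100
  C_23 = −[(0.55)(-0.25) − (-0.10)(-0.30)] = 0.1675
  C_31 = (-0.10)(-0.05) − (-0.25)(0.95) = 0.2425
  C_32 = −[(0.55)(-0.05) − (-0.25)(0.00)] = 0.0275
  C_33 = (0.55)(0.95) − (-0.10)(0.00) = 0.5225
det(I−A) = Σ_j (I−A)_1j·C_1j = (0.55)(0.6525) + (-0.10)(0.0150) + (-0.25)(0.2850) = 0.286125
adj(I−A) = Cᵀ =
  [ 0.6525   0.1325   0.2425]
  [ 0.0150   0.3100   0.0275]
  [ 0.2850   0.1675   0.5225]
(I − A)⁻¹ = adj(I−A) / det(I−A) ≈
  [   2.2805     0.4631     0.8475]
  [   0.0524     1.0834     0.0961]
  [   0.9961     0.5854     1.8261]
First solve x = (I − A)⁻¹ d = adj(I−A)·d / det(I−A); in particular x_B = (0.0150·460 + 0.3100·360 + 0.0275·500) / 0.286125 = 132.25 / 0.286125 ≈ 462.211.
Intermediate flow from P to B: z_PB = a_PB · x_B = 0.25 × 132.25 / 0.286125 = 33.0625 / 0.286125 ≈ 115.6.

z_PB = 115.6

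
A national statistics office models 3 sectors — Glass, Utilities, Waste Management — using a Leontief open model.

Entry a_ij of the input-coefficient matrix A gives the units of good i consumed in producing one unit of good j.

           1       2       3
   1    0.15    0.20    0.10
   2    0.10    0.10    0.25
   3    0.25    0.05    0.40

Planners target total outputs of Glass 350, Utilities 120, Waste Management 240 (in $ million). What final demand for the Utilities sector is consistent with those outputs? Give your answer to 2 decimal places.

d_2 = 13.00

I − A =
  [   0.85    -0.20    -0.10]
  [  -0.10     0.90    -0.25]
  [  -0.25    -0.05     0.60]
d = (I − A) x:
  d_1 = (+0.85)·350 + (-0.20)·120 + (-0.10)·240 = 249.50
  d_2 = (-0.10)·350 + (+0.90)·120 + (-0.25)·240 = 13.00
  d_3 = (-0.25)·350 + (-0.05)·120 + (+0.60)·240 = 50.50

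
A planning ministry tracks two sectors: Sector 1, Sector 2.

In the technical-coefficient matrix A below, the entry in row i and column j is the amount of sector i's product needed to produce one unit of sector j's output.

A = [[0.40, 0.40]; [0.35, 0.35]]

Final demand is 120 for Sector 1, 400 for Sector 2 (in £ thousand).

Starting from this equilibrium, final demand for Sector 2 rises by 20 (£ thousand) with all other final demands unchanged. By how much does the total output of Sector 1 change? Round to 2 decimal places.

I − A =
  [   0.60    -0.40]
  [  -0.35     0.65]
det(I−A) = (0.60)(0.65) − (-0.40)(-0.35) = 0.2500
adj(I−A) = [[0.65, 0.40], [0.35, 0.60]]
(I − A)⁻¹ = adj(I−A) / det(I−A) ≈
  [   2.6000     1.6000]
  [   1.4000     2.4000]
Δx = (I − A)⁻¹ Δd with Δd having +20 in the Sector 2 component and 0 elsewhere.
So Δx_1 = L_12 · (+20), where L_12 = adj(I−A)_12 / det(I−A) = 0.40 / 0.2500.
Δx_1 = 0.40 × (+20) / 0.2500 = 8.00 / 0.2500 = 32.00.

Δx_1 = 32.00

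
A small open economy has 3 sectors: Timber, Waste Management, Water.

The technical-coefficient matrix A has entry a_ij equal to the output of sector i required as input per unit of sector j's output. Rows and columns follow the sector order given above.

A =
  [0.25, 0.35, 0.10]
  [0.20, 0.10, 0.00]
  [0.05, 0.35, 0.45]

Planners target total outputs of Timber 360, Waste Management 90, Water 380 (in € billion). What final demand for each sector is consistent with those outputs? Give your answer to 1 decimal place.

d_1 = 200.5, d_2 = 9.0, d_3 = 159.5

I − A =
  [   0.75    -0.35    -0.10]
  [  -0.20     0.90     0.00]
  [  -0.05    -0.35     0.55]
d = (I − A) x:
  d_1 = (+0.75)·360 + (-0.35)·90 + (-0.10)·380 = 200.5
  d_2 = (-0.20)·360 + (+0.90)·90 + (+0.00)·380 = 9.0
  d_3 = (-0.05)·360 + (-0.35)·90 + (+0.55)·380 = 159.5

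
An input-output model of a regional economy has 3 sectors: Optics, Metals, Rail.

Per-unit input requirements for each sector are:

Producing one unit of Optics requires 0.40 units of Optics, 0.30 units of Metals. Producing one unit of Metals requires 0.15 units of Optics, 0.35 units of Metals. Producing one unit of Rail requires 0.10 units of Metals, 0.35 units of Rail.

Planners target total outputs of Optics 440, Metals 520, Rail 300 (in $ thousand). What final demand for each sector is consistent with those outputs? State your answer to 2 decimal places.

d_1 = 186.00, d_2 = 176.00, d_3 = 195.00

I − A =
  [   0.60    -0.15     0.00]
  [  -0.30     0.65    -0.10]
  [   0.00     0.00     0.65]
d = (I − A) x:
  d_1 = (+0.60)·440 + (-0.15)·520 + (+0.00)·300 = 186.00
  d_2 = (-0.30)·440 + (+0.65)·520 + (-0.10)·300 = 176.00
  d_3 = (+0.00)·440 + (+0.00)·520 + (+0.65)·300 = 195.00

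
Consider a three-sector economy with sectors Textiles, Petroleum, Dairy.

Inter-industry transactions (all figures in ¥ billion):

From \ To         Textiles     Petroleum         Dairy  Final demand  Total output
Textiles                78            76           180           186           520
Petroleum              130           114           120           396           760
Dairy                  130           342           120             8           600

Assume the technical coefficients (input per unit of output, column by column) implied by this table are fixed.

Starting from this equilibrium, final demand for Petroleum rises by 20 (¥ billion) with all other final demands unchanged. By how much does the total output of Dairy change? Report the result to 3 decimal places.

Δx_D = 21.504

Technical coefficients a_ij = z_ij / X_j:
  a_TT = 78/520 = 0.15, a_PT = 130/520 = 0.25, a_DT = 130/520 = 0.25
  a_TP = 76/760 = 0.10, a_PP = 114/760 = 0.15, a_DP = 342/760 = 0.45
  a_TD = 180/600 = 0.30, a_PD = 120/600 = 0.20, a_DD = 120/600 = 0.20
I − A =
  [   0.85    -0.10    -0.30]
  [  -0.25     0.85    -0.20]
  [  -0.25    -0.45     0.80]
Cofactors of I−A, C_ij = (−1)^(i+j)·(minor ij) (rows/columns in the sector order above):
  C_11 = (0.85)(0.80) − (-0.20)(-0.45) = 0.5900
  C_12 = −[(-0.25)(0.80) − (-0.20)(-0.25)] = 0.2500
  C_13 = (-0.25)(-0.45) − (0.85)(-0.25) = 0.3250
  C_21 = −[(-0.10)(0.80) − (-0.30)(-0.45)] = 0.2150
  C_22 = (0.85)(0.80) − (-0.30)(-0.25) = 0.6050
  C_23 = −[(0.85)(-0.45) − (-0.10)(-0.25)] = 0.4075
  C_31 = (-0.10)(-0.20) − (-0.30)(0.85) = 0.2750
  C_32 = −[(0.85)(-0.20) − (-0.30)(-0.25)] = 0.2450
  C_33 = (0.85)(0.85) − (-0.10)(-0.25) = 0.6975
det(I−A) = Σ_j (I−A)_1j·C_1j = (0.85)(0.5900) + (-0.10)(0.2500) + (-0.30)(0.3250) = 0.3790
adj(I−A) = Cᵀ =
  [ 0.5900   0.2150   0.2750]
  [ 0.2500   0.6050   0.2450]
  [ 0.3250   0.4075   0.6975]
(I − A)⁻¹ = adj(I−A) / det(I−A) ≈
  [   1.5567     0.5673     0.7256]
  [   0.6596     1.5963     0.6464]
  [   0.8575     1.0752     1.8404]
Δx = (I − A)⁻¹ Δd with Δd having +20 in the Petroleum component and 0 elsewhere.
So Δx_D = L_DP · (+20), where L_DP = adj(I−A)_DP / det(I−A) = 0.4075 / 0.3790.
Δx_D = 0.4075 × (+20) / 0.3790 = 8.15 / 0.3790 ≈ 21.504.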